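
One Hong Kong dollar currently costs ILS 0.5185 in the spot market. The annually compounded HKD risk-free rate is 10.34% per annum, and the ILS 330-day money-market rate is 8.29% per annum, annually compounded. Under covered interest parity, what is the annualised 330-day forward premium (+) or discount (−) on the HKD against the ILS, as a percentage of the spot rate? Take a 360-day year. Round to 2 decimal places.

T = 330/360 years.
CIP forward (ILS per HKD) = 0.5185 × 1.0757367/1.0943895 = 0.5096627.
Annualised premium = (F − S)/S × (1/T) = (0.5096627 − 0.5185)/0.5185 ÷ (330/360) = -1.86%.

-1.86%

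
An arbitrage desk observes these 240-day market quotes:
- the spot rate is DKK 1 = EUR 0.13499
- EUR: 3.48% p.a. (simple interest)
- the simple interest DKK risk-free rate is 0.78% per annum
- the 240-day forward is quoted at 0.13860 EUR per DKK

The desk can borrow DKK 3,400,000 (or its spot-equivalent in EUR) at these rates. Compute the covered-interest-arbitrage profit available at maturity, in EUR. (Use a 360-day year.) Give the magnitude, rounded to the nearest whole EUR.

EUR 4,076

T = 240/360 years.
Invest the DKK and cover forward: 3,400,000 × 1.005200 × 0.13860 = EUR 473,690.45.
Convert at spot and invest in EUR: 3,400,000 × 0.13499 × 1.023200 = EUR 469,614.01.
The quoted forward overvalues DKK, so borrow EUR, buy DKK at spot, deposit the DKK at 0.78%, and sell the proceeds forward at 0.13860.
Profit = 473,690.45 − 469,614.01 = EUR 4,076.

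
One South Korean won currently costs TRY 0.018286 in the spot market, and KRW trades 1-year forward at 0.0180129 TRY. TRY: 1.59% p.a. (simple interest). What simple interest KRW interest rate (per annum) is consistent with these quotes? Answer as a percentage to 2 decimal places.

T = 1 year.
CIP gives F = S · g_TRY/g_KRW, so g_TRY/g_KRW = 0.0180129/0.018286 = 0.9850651.
TRY growth factor: 1 + 0.0159×1 = 1.015900.
That pins the KRW growth at 1.0313024.
r = (1.0313024 − 1)/1 = 0.031302 → 3.13%.

3.13%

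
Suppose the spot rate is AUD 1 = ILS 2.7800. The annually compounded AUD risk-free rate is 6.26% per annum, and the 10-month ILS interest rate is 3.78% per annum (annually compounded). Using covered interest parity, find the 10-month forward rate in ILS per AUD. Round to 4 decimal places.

2.7258

T = 10/12 years.
ILS accumulates by (1 + 0.0378)^(10/12) = 1.0314022.
AUD growth factor: (1 + 0.0626)^(10/12) = 1.0519009.
So F = 2.78 × 1.0314022 / 1.0519009 = 2.725825 (ILS/AUD).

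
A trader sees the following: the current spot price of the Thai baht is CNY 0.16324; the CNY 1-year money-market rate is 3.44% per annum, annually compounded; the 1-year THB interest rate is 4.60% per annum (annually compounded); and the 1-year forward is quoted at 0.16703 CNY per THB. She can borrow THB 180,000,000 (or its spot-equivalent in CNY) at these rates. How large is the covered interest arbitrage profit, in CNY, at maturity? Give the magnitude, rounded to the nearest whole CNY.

T = 1 year.
Route A — deposit THB, sell forward: 180,000,000 × 1.046000 × 0.16703 = CNY 31,448,408.40.
Route B — convert at spot, deposit CNY: 180,000,000 × 0.16324 × 1.034400 = CNY 30,393,982.08.
The quoted forward overvalues THB, so borrow CNY, buy THB at spot, deposit the THB at 4.60%, and sell the proceeds forward at 0.16703.
Profit = 31,448,408.40 − 30,393,982.08 = CNY 1,054,426.

CNY 1,054,426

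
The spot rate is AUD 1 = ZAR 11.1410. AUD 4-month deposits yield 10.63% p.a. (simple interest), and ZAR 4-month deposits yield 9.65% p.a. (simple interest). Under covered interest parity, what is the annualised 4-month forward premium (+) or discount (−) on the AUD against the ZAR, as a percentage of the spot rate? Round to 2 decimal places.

-0.95%

T = 4/12 years.
No-arbitrage forward: 11.141 × 1.0321667 / 1.0354333 = 11.1058522 ZAR/AUD.
Annualised premium = (F − S)/S × (1/T) = (11.1058522 − 11.141)/11.141 ÷ (4/12) = -0.95%.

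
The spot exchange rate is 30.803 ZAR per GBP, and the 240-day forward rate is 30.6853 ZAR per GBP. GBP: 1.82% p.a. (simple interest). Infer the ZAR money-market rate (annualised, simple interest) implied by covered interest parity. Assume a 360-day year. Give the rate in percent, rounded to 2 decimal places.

1.24%

T = 240/360 years.
By CIP, F/S equals the ZAR-to-GBP growth ratio: 30.6853/30.803 = 0.9961789.
GBP growth factor: 1 + 0.0182×240/360 = 1.0121333.
So the ZAR growth factor = 1.0082658.
r = (1.0082658 − 1)/(240/360) = 0.012399 → 1.24%.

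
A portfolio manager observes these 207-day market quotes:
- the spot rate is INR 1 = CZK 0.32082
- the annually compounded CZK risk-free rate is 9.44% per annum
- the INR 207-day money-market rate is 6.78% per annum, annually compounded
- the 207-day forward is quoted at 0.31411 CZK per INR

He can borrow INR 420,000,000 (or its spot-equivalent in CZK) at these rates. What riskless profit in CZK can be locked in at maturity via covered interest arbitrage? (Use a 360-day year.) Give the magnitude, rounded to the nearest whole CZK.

CZK 4,920,298

T = 207/360 years.
Invest the INR and cover forward: 420,000,000 × 1.03844070177 × 0.31411 = CZK 136,997,535.71.
Convert at spot and invest in CZK: 420,000,000 × 0.32082 × 1.05323734228 = CZK 141,917,833.74.
The quoted forward undervalues INR, so borrow INR, convert to CZK at spot, deposit the CZK at 9.44%, and buy INR forward at 0.31411 to cover the loan.
Profit = 141,917,833.74 − 136,997,535.71 = CZK 4,920,298.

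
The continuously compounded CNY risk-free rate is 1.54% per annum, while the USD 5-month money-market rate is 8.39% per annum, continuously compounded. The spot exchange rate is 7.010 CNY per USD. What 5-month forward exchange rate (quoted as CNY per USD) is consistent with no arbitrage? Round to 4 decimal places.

6.8128

T = 5/12 years.
CNY accumulates by e^(0.0154×5/12) = 1.0064373.
Growth of 1 USD over T: e^(0.0839×5/12) = 1.0355766.
Forward (CNY per USD) = 7.01 × 1.0064373 / 1.0355766 = 6.812751.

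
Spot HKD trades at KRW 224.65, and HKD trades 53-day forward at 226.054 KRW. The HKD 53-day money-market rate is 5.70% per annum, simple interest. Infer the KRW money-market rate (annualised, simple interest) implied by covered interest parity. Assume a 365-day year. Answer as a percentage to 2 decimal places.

10.04%

T = 53/365 years.
By CIP, F/S equals the KRW-to-HKD growth ratio: 226.054/224.65 = 1.0062497.
HKD growth factor: 1 + 0.0570×53/365 = 1.0082767.
Hence g_KRW = 1.0145781.
r = (1.0145781 − 1)/(53/365) = 0.100396 → 10.04%.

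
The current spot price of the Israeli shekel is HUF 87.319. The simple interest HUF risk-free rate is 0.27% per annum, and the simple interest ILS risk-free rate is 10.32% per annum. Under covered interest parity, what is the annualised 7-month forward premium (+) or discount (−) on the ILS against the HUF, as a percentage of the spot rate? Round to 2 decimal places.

T = 7/12 years.
No-arbitrage forward: 87.319 × 1.001575 / 1.060200 = 82.490594 HUF/ILS.
(F − S)/S ÷ T = (82.490594 − 87.319)/87.319/(7/12) = -0.094793 → -9.48%.

-9.48%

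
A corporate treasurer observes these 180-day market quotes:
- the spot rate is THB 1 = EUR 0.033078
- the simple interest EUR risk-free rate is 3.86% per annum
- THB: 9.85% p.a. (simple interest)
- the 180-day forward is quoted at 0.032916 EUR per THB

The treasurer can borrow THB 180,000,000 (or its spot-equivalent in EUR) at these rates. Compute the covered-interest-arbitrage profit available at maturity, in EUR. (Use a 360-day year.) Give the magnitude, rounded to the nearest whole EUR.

T = 180/360 years.
Keep in THB, deliver into the forward: 180,000,000·1.049250·0.032916 = EUR 6,216,680.34.
Swap to EUR now, deposit: 180,000,000·0.033078·1.019300 = EUR 6,068,952.97.
The quoted forward overvalues THB, so borrow EUR, buy THB at spot, deposit the THB at 9.85%, and sell the proceeds forward at 0.032916.
The gap between the two covered legs is EUR 147,727.

EUR 147,727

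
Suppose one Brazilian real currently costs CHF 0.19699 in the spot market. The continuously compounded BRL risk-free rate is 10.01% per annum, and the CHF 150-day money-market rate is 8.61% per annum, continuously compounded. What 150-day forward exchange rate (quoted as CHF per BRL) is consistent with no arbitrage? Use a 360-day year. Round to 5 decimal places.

0.19584

T = 150/360 years.
CHF accumulates by e^(0.0861×150/360) = 1.0365263.
BRL growth factor: e^(0.1001×150/360) = 1.0425903.
CIP: F = S · (grow CHF)/(grow BRL) = 0.19699 × 1.0365263/1.0425903 = 0.1958443 CHF per BRL.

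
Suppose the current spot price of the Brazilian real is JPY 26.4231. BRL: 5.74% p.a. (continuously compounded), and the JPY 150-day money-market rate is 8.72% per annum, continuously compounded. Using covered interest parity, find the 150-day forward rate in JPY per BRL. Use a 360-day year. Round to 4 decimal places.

T = 150/360 years.
Growth of 1 JPY over T: e^(0.0872×150/360) = 1.03700146.
Growth of 1 BRL over T: e^(0.0574×150/360) = 1.02420496.
So F = 26.4231 × 1.03700146 / 1.02420496 = 26.753232 (JPY/BRL).

26.7532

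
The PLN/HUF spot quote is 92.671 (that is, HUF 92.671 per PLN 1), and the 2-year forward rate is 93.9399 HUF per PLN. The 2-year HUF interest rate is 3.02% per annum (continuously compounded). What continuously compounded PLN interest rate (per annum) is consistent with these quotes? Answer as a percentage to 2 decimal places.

T = 2 years.
By CIP, F/S equals the HUF-to-PLN growth ratio: 93.9399/92.671 = 1.0136925.
HUF growth factor: e^(0.0302×2) = 1.0622614.
Hence g_PLN = 1.0479129.
r = ln(1.0479129)/2 = 0.023400 → 2.34%.

2.34%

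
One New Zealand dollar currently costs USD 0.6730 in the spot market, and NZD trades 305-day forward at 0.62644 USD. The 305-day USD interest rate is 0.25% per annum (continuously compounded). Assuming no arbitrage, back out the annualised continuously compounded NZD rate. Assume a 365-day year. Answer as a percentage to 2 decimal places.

8.83%

T = 305/365 years.
CIP gives F = S · g_USD/g_NZD, so g_USD/g_NZD = 0.62644/0.673 = 0.9308172.
USD growth factor: e^(0.0025×305/365) = 1.0020912.
That pins the NZD growth at 1.0765714.
Take logs: ln 1.0765714 / (305/365) = 0.088296, so 8.83%.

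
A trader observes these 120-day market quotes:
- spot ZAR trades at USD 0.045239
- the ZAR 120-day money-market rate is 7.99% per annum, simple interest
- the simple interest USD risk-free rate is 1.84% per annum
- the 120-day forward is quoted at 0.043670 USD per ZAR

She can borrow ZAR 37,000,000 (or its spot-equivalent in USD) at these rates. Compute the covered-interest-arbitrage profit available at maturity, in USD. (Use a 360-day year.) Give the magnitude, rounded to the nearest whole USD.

T = 120/360 years.
Invest the ZAR and cover forward: 37,000,000 × 1.026633333 × 0.043670 = USD 1,658,823.87.
Convert at spot and invest in USD: 37,000,000 × 0.045239 × 1.006133333 = USD 1,684,109.24.
The quoted forward undervalues ZAR, so borrow ZAR, convert to USD at spot, deposit the USD at 1.84%, and buy ZAR forward at 0.043670 to cover the loan.
The gap between the two covered legs is USD 25,285.

USD 25,285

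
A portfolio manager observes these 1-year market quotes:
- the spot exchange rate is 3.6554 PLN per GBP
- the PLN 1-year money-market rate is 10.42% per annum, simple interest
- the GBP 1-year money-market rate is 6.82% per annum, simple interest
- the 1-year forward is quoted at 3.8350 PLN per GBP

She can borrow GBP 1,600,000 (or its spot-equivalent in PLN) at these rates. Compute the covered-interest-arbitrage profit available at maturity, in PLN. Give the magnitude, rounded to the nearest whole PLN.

PLN 96,407

T = 1 year.
Invest the GBP and cover forward: 1,600,000 × 1.068200 × 3.8350 = PLN 6,554,475.20.
Convert at spot and invest in PLN: 1,600,000 × 3.6554 × 1.104200 = PLN 6,458,068.29.
The quoted forward overvalues GBP, so borrow PLN, buy GBP at spot, deposit the GBP at 6.82%, and sell the proceeds forward at 3.8350.
Profit = 6,554,475.20 − 6,458,068.29 = PLN 96,407.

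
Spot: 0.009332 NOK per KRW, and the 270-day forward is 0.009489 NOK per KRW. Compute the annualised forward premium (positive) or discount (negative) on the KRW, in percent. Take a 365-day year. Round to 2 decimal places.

T = 270/365 years.
Period premium: (0.009489 − 0.009332)/0.009332 = 0.0168238.
Per annum: 0.0168238 / (270/365) = 0.022743 = 2.27%.

+2.27%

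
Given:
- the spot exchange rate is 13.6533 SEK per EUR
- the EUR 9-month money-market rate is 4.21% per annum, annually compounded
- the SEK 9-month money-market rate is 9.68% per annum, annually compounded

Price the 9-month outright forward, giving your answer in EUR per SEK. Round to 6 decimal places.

T = 9/12 years.
SEK accumulates by (1 + 0.0968)^(9/12) = 1.0717552.
Growth of 1 EUR over T: (1 + 0.0421)^(9/12) = 1.0314117.
CIP: F = S · (grow SEK)/(grow EUR) = 13.6533 × 1.0717552/1.0314117 = 14.18735 SEK per EUR.
Invert for EUR per SEK: 1 / 14.18735 = 0.070485.

0.070485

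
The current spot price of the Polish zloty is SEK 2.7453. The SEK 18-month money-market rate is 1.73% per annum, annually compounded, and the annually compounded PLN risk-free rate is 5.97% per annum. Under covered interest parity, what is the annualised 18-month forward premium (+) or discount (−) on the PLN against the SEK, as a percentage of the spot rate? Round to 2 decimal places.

-3.96%

T = 18/12 years.
No-arbitrage forward: 2.7453 × 1.0260619 / 1.0908735 = 2.5821947 SEK/PLN.
Annualised premium = (F − S)/S × (1/T) = (2.5821947 − 2.7453)/2.7453 ÷ (18/12) = -3.96%.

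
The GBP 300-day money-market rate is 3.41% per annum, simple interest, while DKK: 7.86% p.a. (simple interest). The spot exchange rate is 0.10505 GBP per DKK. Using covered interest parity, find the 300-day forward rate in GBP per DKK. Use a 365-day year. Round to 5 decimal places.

0.10144

T = 300/365 years.
Growth of 1 GBP over T: 1 + 0.0341×300/365 = 1.0280274.
Growth of 1 DKK over T: 1 + 0.0786×300/365 = 1.0646027.
CIP: F = S · (grow GBP)/(grow DKK) = 0.10505 × 1.0280274/1.0646027 = 0.1014409 GBP per DKK.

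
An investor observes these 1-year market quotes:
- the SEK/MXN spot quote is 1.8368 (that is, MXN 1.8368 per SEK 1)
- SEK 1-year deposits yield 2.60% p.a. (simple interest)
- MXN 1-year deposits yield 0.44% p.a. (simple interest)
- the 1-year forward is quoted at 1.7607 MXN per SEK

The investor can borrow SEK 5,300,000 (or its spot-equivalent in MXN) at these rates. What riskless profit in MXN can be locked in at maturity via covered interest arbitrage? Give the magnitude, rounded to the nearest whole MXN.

T = 1 year.
Invest the SEK and cover forward: 5,300,000 × 1.026000 × 1.7607 = MXN 9,574,334.46.
Convert at spot and invest in MXN: 5,300,000 × 1.8368 × 1.004400 = MXN 9,777,874.18.
The quoted forward undervalues SEK, so borrow SEK, convert to MXN at spot, deposit the MXN at 0.44%, and buy SEK forward at 1.7607 to cover the loan.
Profit = 9,777,874.18 − 9,574,334.46 = MXN 203,540.

MXN 203,540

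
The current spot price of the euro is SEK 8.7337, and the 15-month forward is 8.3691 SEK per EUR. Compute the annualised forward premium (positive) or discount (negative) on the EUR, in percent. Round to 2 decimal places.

-3.34%

T = 15/12 years.
Period premium: (8.3691 − 8.7337)/8.7337 = -0.0417463.
Per annum: -0.0417463 / (15/12) = -0.033397 = -3.34%.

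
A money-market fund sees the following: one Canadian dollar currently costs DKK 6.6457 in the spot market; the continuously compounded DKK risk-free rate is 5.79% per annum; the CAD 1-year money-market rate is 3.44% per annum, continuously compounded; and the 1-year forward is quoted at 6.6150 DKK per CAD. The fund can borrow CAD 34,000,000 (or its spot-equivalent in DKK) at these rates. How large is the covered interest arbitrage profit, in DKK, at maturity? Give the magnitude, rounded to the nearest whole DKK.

DKK 6,641,169

T = 1 year.
Invest the CAD and cover forward: 34,000,000 × 1.03499852335 × 6.6150 = DKK 232,781,517.89.
Convert at spot and invest in DKK: 34,000,000 × 6.6457 × 1.05960902951 = DKK 239,422,686.73.
The quoted forward undervalues CAD, so borrow CAD, convert to DKK at spot, deposit the DKK at 5.79%, and buy CAD forward at 6.6150 to cover the loan.
Arbitrage profit = |232,781,517.89 − 239,422,686.73| = DKK 6,641,169.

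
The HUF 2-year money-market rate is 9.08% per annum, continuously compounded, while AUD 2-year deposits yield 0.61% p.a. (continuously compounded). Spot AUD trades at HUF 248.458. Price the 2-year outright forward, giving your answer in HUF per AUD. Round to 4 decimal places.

T = 2 years.
Growth of 1 HUF over T: e^(0.0908×2) = 1.199134444.
AUD accumulates by e^(0.0061×2) = 1.012274724.
Forward (HUF per AUD) = 248.458 × 1.199134444 / 1.012274724 = 294.321826.

294.3218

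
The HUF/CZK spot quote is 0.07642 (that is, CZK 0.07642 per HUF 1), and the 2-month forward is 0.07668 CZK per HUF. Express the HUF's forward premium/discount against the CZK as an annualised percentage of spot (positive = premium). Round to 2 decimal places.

T = 2/12 years.
HUF trades forward at +0.34023% vs spot over the period.
Annualise by dividing by T: 0.0034023 / (2/12) = 0.020414 → 2.04%.

+2.04%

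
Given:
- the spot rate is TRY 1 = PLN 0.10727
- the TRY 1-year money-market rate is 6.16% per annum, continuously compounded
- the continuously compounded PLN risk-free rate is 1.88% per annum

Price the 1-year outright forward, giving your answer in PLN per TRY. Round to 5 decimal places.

T = 1 year.
PLN accumulates by e^(0.0188×1) = 1.0189778.
TRY accumulates by e^(0.0616×1) = 1.0635368.
CIP: F = S · (grow PLN)/(grow TRY) = 0.10727 × 1.0189778/1.0635368 = 0.1027757 PLN per TRY.

0.10278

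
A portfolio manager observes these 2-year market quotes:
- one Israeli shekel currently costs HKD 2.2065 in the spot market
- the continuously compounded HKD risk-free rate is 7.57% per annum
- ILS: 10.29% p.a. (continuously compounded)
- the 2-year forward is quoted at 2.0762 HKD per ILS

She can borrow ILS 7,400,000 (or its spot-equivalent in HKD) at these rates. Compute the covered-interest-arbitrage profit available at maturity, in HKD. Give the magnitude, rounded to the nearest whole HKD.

HKD 122,482

T = 2 years.
Keep in ILS, deliver into the forward: 7,400,000·1.2285074779·2.0762 = HKD 18,874,641.47.
Swap to HKD now, deposit: 7,400,000·2.2065·1.1634619498 = HKD 18,997,123.06.
The quoted forward undervalues ILS, so borrow ILS, convert to HKD at spot, deposit the HKD at 7.57%, and buy ILS forward at 2.0762 to cover the loan.
The gap between the two covered legs is HKD 122,482.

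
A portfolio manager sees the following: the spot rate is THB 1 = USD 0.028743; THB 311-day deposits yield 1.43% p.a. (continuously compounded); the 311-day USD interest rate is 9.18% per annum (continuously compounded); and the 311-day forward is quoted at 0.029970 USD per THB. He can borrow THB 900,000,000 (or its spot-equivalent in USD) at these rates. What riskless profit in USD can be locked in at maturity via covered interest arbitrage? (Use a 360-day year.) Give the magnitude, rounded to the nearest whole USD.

USD 695,478

T = 311/360 years.
Invest the THB and cover forward: 900,000,000 × 1.0124302322 × 0.029970 = USD 27,308,280.65.
Convert at spot and invest in USD: 900,000,000 × 0.028743 × 1.0825344447 = USD 28,003,758.79.
The quoted forward undervalues THB, so borrow THB, convert to USD at spot, deposit the USD at 9.18%, and buy THB forward at 0.029970 to cover the loan.
Profit = 28,003,758.79 − 27,308,280.65 = USD 695,478.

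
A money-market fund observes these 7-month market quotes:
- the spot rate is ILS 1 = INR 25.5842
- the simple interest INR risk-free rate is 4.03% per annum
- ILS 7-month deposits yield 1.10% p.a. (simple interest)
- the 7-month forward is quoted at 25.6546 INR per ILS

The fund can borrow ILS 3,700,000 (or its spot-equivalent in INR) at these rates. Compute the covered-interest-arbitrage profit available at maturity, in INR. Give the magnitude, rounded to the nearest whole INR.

T = 7/12 years.
Invest the ILS and cover forward: 3,700,000 × 1.0064166667 × 25.6546 = INR 95,531,102.96.
Convert at spot and invest in INR: 3,700,000 × 25.5842 × 1.0235083333 = INR 96,886,875.03.
The quoted forward undervalues ILS, so borrow ILS, convert to INR at spot, deposit the INR at 4.03%, and buy ILS forward at 25.6546 to cover the loan.
The gap between the two covered legs is INR 1,355,772.

INR 1,355,772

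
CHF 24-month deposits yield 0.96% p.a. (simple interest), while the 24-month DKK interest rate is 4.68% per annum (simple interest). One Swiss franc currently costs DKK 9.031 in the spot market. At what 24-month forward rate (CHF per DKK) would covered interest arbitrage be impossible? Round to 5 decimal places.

T = 2 years.
DKK accumulates by 1 + 0.0468×2 = 1.093600.
CHF accumulates by 1 + 0.0096×2 = 1.019200.
Forward (DKK per CHF) = 9.031 × 1.093600 / 1.019200 = 9.690249.
Invert for CHF per DKK: 1 / 9.690249 = 0.10320.

0.10320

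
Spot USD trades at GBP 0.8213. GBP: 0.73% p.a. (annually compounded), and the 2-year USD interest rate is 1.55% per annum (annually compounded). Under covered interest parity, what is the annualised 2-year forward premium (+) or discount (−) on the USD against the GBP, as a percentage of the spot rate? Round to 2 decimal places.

T = 2 years.
CIP forward (GBP per USD) = 0.8213 × 1.0146533/1.0312403 = 0.8080898.
Annualised premium = (F − S)/S × (1/T) = (0.8080898 − 0.8213)/0.8213 ÷ 2 = -0.80%.

-0.80%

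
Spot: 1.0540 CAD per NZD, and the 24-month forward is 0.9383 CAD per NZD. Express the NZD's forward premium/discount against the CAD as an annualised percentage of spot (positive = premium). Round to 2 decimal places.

-5.49%

T = 2 years.
Period premium: (0.9383 − 1.054)/1.054 = -0.1097723.
Annualise by dividing by T: -0.1097723 / 2 = -0.054886 → -5.49%.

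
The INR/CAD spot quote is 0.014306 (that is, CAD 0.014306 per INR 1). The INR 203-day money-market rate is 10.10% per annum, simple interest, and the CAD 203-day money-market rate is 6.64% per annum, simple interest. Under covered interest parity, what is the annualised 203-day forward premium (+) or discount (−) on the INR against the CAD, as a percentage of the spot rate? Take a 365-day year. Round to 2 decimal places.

-3.28%

T = 203/365 years.
CIP forward (CAD per INR) = 0.014306 × 1.0369293/1.0561726 = 0.014045347.
Annualised premium = (F − S)/S × (1/T) = (0.014045347 − 0.014306)/0.014306 ÷ (203/365) = -3.28%.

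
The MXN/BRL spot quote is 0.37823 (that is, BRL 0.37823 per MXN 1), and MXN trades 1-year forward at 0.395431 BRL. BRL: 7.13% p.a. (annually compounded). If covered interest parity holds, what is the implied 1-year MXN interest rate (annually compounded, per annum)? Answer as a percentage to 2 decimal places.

T = 1 year.
CIP gives F = S · g_BRL/g_MXN, so g_BRL/g_MXN = 0.395431/0.37823 = 1.0454776.
BRL growth factor: (1 + 0.0713)^1 = 1.071300.
Hence g_MXN = 1.0246991.
Annualise: 1.0246991^(1/1) − 1 = 0.024699 = 2.47%.

2.47%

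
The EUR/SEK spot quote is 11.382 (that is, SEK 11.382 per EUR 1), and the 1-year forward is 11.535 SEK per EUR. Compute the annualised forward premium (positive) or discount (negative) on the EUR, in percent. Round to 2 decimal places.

+1.34%

T = 1 year.
EUR trades forward at +1.34423% vs spot over the period.
Per annum: 0.0134423 / 1 = 0.013442 = 1.34%.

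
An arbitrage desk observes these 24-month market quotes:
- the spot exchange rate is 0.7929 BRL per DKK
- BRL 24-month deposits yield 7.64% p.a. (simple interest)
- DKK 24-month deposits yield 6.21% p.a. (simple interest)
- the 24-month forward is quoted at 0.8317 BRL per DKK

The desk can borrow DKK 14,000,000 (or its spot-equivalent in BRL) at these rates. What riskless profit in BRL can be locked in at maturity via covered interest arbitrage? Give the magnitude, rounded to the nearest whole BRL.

T = 2 years.
Route A — deposit DKK, sell forward: 14,000,000 × 1.124200 × 0.8317 = BRL 13,089,959.96.
Route B — convert at spot, deposit BRL: 14,000,000 × 0.7929 × 1.152800 = BRL 12,796,771.68.
The quoted forward overvalues DKK, so borrow BRL, buy DKK at spot, deposit the DKK at 6.21%, and sell the proceeds forward at 0.8317.
Profit = 13,089,959.96 − 12,796,771.68 = BRL 293,188.

BRL 293,188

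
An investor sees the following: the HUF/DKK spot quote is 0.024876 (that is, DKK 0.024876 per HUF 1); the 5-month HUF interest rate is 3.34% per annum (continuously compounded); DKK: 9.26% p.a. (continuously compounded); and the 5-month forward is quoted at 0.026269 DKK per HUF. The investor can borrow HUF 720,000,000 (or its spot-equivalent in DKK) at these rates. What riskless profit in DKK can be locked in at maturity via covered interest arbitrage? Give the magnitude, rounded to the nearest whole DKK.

T = 5/12 years.
Invest the HUF and cover forward: 720,000,000 × 1.0140139543 × 0.026269 = DKK 19,178,735.45.
Convert at spot and invest in DKK: 720,000,000 × 0.024876 × 1.0393373362 = DKK 18,615,280.01.
The quoted forward overvalues HUF, so borrow DKK, buy HUF at spot, deposit the HUF at 3.34%, and sell the proceeds forward at 0.026269.
The gap between the two covered legs is DKK 563,455.

DKK 563,455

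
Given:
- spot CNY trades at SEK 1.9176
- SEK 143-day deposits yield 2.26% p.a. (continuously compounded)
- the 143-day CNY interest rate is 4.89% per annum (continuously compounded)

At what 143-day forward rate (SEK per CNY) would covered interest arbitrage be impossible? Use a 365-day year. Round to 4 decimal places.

1.8979

T = 143/365 years.
Growth of 1 SEK over T: e^(0.0226×143/365) = 1.0088936.
CNY accumulates by e^(0.0489×143/365) = 1.0193428.
CIP: F = S · (grow SEK)/(grow CNY) = 1.9176 × 1.0088936/1.0193428 = 1.897943 SEK per CNY.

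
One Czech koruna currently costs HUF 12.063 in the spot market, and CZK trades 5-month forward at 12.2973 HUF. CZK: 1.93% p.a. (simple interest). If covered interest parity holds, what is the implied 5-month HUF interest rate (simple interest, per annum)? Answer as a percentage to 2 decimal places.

T = 5/12 years.
CIP gives F = S · g_HUF/g_CZK, so g_HUF/g_CZK = 12.2973/12.063 = 1.0194230.
CZK growth factor: 1 + 0.0193×5/12 = 1.0080417.
Hence g_HUF = 1.0276209.
r = (1.0276209 − 1)/(5/12) = 0.066290 → 6.63%.

6.63%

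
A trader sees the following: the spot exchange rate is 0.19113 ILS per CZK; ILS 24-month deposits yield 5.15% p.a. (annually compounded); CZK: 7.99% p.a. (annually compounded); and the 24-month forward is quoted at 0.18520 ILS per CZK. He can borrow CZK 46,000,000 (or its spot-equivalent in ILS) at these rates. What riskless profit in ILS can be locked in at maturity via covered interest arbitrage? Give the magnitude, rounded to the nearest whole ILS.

ILS 214,082

T = 2 years.
Invest the CZK and cover forward: 46,000,000 × 1.16618401 × 0.18520 = ILS 9,934,954.82.
Convert at spot and invest in ILS: 46,000,000 × 0.19113 × 1.10565225 = ILS 9,720,872.47.
The quoted forward overvalues CZK, so borrow ILS, buy CZK at spot, deposit the CZK at 7.99%, and sell the proceeds forward at 0.18520.
Profit = 9,934,954.82 − 9,720,872.47 = ILS 214,082.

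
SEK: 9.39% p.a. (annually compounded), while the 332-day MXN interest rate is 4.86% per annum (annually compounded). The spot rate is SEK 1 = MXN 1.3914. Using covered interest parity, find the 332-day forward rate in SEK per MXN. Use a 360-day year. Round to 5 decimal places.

0.74729

T = 332/360 years.
MXN growth factor: (1 + 0.0486)^(332/360) = 1.0447367.
SEK accumulates by (1 + 0.0939)^(332/360) = 1.0862906.
Forward (MXN per SEK) = 1.3914 × 1.0447367 / 1.0862906 = 1.338175.
Invert for SEK per MXN: 1 / 1.338175 = 0.74729.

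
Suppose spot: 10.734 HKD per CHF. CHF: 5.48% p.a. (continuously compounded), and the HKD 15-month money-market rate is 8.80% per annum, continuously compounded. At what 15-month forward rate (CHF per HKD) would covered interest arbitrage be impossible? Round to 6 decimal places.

0.089375

T = 15/12 years.
Growth of 1 HKD over T: e^(0.0880×15/12) = 1.1162781.
Growth of 1 CHF over T: e^(0.0548×15/12) = 1.0709006.
Forward (HKD per CHF) = 10.734 × 1.1162781 / 1.0709006 = 11.18883.
Invert for CHF per HKD: 1 / 11.18883 = 0.089375.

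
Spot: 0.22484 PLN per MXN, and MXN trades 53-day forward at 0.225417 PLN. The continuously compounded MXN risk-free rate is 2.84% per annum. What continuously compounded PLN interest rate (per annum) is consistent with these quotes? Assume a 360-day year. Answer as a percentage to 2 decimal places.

4.58%

T = 53/360 years.
CIP gives F = S · g_PLN/g_MXN, so g_PLN/g_MXN = 0.225417/0.22484 = 1.0025663.
The MXN side grows by e^(0.0284×53/360) = 1.0041899.
That pins the PLN growth at 1.006767.
Take logs: ln 1.006767 / (53/360) = 0.045810, so 4.58%.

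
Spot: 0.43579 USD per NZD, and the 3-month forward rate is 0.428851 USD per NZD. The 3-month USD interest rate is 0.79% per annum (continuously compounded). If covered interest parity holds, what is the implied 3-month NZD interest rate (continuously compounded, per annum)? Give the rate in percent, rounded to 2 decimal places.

T = 3/12 years.
CIP gives F = S · g_USD/g_NZD, so g_USD/g_NZD = 0.428851/0.43579 = 0.9840772.
USD growth factor: e^(0.0079×3/12) = 1.001977.
So the NZD growth factor = 1.0181894.
r = ln(1.0181894)/(3/12) = 0.072104 → 7.21%.

7.21%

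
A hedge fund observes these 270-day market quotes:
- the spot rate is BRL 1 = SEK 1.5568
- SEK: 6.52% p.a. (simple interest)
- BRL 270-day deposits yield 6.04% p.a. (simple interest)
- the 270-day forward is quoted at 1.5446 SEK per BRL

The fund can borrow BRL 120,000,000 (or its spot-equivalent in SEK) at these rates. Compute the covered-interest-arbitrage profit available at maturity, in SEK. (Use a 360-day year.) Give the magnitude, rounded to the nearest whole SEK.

SEK 2,202,857

T = 270/360 years.
Route A — deposit BRL, sell forward: 120,000,000 × 1.045300 × 1.5446 = SEK 193,748,445.60.
Route B — convert at spot, deposit SEK: 120,000,000 × 1.5568 × 1.048900 = SEK 195,951,302.40.
The quoted forward undervalues BRL, so borrow BRL, convert to SEK at spot, deposit the SEK at 6.52%, and buy BRL forward at 1.5446 to cover the loan.
Profit = 195,951,302.40 − 193,748,445.60 = SEK 2,202,857.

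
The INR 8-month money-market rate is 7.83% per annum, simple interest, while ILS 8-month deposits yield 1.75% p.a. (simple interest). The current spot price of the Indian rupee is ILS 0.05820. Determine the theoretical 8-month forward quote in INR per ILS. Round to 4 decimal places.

T = 8/12 years.
ILS accumulates by 1 + 0.0175×8/12 = 1.01166667.
Growth of 1 INR over T: 1 + 0.0783×8/12 = 1.052200.
So F = 0.0582 × 1.01166667 / 1.052200 = 0.055957993 (ILS/INR).
Invert for INR per ILS: 1 / 0.055957993 = 17.8705.

17.8705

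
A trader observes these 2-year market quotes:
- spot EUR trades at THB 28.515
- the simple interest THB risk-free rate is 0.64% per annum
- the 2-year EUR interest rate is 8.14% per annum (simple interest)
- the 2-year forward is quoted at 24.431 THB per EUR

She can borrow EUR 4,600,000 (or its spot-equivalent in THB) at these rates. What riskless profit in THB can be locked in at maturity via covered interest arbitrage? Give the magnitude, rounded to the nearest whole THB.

THB 2,169,476

T = 2 years.
Invest the EUR and cover forward: 4,600,000 × 1.162800 × 24.431 = THB 130,678,487.28.
Convert at spot and invest in THB: 4,600,000 × 28.515 × 1.012800 = THB 132,847,963.20.
The quoted forward undervalues EUR, so borrow EUR, convert to THB at spot, deposit the THB at 0.64%, and buy EUR forward at 24.431 to cover the loan.
The gap between the two covered legs is THB 2,169,476.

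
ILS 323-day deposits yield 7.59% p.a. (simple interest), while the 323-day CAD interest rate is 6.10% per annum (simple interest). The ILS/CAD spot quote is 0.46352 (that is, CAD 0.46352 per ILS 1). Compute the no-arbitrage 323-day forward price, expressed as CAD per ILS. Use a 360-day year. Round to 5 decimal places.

0.45772

T = 323/360 years.
Growth of 1 CAD over T: 1 + 0.0610×323/360 = 1.0547306.
Growth of 1 ILS over T: 1 + 0.0759×323/360 = 1.0680992.
Forward (CAD per ILS) = 0.46352 × 1.0547306 / 1.0680992 = 0.4577185.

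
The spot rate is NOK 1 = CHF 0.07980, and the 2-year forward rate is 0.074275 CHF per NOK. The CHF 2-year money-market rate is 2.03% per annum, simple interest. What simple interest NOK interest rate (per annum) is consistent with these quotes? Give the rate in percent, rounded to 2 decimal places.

T = 2 years.
F/S = 0.074275/0.0798 = 0.9307644 = (growth of CHF) / (growth of NOK).
The CHF side grows by 1 + 0.0203×2 = 1.040600.
So the NOK growth factor = 1.1180058.
(1.1180058 − 1)/T = 0.059003, i.e. 5.90%.

5.90%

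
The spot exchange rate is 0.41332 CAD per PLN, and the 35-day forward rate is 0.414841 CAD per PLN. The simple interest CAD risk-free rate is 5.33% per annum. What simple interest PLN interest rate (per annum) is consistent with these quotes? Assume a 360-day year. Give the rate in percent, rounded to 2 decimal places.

1.54%

T = 35/360 years.
CIP gives F = S · g_CAD/g_PLN, so g_CAD/g_PLN = 0.414841/0.41332 = 1.0036800.
CAD growth factor: 1 + 0.0533×35/360 = 1.0051819.
So the PLN growth factor = 1.0014964.
(1.0014964 − 1)/T = 0.015392, i.e. 1.54%.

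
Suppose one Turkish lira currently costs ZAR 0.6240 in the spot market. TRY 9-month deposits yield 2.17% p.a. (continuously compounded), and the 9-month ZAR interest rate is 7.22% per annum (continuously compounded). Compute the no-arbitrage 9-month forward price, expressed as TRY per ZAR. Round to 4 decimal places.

T = 9/12 years.
Growth of 1 ZAR over T: e^(0.0722×9/12) = 1.0556429.
Growth of 1 TRY over T: e^(0.0217×9/12) = 1.0164082.
So F = 0.624 × 1.0556429 / 1.0164082 = 0.6480872 (ZAR/TRY).
Invert for TRY per ZAR: 1 / 0.6480872 = 1.5430.

1.5430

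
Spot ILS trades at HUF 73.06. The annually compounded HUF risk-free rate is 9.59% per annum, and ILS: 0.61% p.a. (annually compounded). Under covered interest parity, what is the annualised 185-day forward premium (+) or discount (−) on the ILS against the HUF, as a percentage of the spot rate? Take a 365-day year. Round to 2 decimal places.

T = 185/365 years.
No-arbitrage forward: 73.06 × 1.0475093 / 1.0030871 = 76.29550 HUF/ILS.
Annualised premium = (F − S)/S × (1/T) = (76.29550 − 73.06)/73.06 ÷ (185/365) = 8.74%.

+8.74%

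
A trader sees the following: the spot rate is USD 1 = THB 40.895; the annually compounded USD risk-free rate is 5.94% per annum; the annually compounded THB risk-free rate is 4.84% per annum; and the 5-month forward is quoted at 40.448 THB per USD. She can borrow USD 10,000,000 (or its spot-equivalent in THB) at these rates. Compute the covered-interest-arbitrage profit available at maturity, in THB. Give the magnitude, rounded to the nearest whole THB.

T = 5/12 years.
Invest the USD and cover forward: 10,000,000 × 1.02433415424 × 40.448 = THB 414,322,678.71.
Convert at spot and invest in THB: 10,000,000 × 40.895 × 1.01988903299 = THB 417,083,620.04.
The quoted forward undervalues USD, so borrow USD, convert to THB at spot, deposit the THB at 4.84%, and buy USD forward at 40.448 to cover the loan.
Profit = 417,083,620.04 − 414,322,678.71 = THB 2,760,941.

THB 2,760,941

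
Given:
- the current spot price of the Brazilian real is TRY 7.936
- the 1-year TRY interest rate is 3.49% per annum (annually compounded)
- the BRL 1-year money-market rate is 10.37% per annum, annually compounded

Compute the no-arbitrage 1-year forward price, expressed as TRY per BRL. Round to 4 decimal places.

7.4413

T = 1 year.
TRY accumulates by (1 + 0.0349)^1 = 1.034900.
Growth of 1 BRL over T: (1 + 0.1037)^1 = 1.103700.
Forward (TRY per BRL) = 7.936 × 1.034900 / 1.103700 = 7.441303.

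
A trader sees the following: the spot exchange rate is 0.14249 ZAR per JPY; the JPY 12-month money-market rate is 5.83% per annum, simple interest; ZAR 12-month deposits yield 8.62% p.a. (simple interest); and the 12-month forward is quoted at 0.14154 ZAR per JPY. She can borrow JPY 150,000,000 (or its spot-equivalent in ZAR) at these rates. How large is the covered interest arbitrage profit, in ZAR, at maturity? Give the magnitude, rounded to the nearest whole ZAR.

ZAR 747,128

T = 1 year.
Keep in JPY, deliver into the forward: 150,000,000·1.058300·0.14154 = ZAR 22,468,767.30.
Swap to ZAR now, deposit: 150,000,000·0.14249·1.086200 = ZAR 23,215,895.70.
The quoted forward undervalues JPY, so borrow JPY, convert to ZAR at spot, deposit the ZAR at 8.62%, and buy JPY forward at 0.14154 to cover the loan.
The gap between the two covered legs is ZAR 747,128.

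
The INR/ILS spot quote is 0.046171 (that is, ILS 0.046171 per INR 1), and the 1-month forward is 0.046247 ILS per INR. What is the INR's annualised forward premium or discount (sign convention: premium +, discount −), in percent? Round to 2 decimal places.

+1.98%

T = 1/12 years.
INR trades forward at +0.16461% vs spot over the period.
×(1/T) gives 1.98% p.a.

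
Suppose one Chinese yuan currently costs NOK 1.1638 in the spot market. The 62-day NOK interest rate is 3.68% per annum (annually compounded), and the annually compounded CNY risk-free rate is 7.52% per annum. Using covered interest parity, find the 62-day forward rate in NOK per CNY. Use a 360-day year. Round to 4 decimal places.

1.1565

T = 62/360 years.
NOK accumulates by (1 + 0.0368)^(62/360) = 1.0062434.
CNY growth factor: (1 + 0.0752)^(62/360) = 1.0125656.
Forward (NOK per CNY) = 1.1638 × 1.0062434 / 1.0125656 = 1.156534.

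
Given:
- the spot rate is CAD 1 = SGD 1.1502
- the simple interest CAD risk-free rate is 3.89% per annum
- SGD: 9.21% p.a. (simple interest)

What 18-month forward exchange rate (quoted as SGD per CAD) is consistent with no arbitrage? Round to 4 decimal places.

1.2369

T = 18/12 years.
Growth of 1 SGD over T: 1 + 0.0921×18/12 = 1.138150.
CAD growth factor: 1 + 0.0389×18/12 = 1.058350.
Forward (SGD per CAD) = 1.1502 × 1.138150 / 1.058350 = 1.236926.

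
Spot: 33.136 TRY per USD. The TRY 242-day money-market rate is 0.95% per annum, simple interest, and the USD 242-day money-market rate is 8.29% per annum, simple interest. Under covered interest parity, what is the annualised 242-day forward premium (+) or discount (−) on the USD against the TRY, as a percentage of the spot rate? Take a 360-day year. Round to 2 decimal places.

-6.95%

T = 242/360 years.
CIP forward (TRY per USD) = 33.136 × 1.0063861/1.0557272 = 31.587336.
Annualised premium = (F − S)/S × (1/T) = (31.587336 − 33.136)/33.136 ÷ (242/360) = -6.95%.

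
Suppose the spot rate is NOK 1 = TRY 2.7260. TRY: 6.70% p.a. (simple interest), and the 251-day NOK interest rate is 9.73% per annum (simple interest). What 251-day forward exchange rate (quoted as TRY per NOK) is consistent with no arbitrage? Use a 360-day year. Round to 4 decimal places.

T = 251/360 years.
TRY accumulates by 1 + 0.0670×251/360 = 1.0467139.
NOK accumulates by 1 + 0.0973×251/360 = 1.0678397.
So F = 2.726 × 1.0467139 / 1.0678397 = 2.672070 (TRY/NOK).

2.6721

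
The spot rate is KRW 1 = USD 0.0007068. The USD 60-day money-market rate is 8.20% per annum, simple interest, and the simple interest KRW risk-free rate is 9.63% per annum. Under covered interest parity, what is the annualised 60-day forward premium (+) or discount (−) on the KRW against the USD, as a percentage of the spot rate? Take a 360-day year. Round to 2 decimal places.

-1.41%

T = 60/360 years.
CIP forward (USD per KRW) = 0.0007068 × 1.0136667/1.016050 = 0.0007051421.
(F − S)/S ÷ T = (0.0007051421 − 0.0007068)/0.0007068/(60/360) = -0.014074 → -1.41%.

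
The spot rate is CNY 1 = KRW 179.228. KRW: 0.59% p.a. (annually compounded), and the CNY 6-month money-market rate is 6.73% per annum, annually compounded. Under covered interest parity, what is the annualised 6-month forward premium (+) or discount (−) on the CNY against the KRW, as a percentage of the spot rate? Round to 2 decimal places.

T = 6/12 years.
No-arbitrage forward: 179.228 × 1.0029457 / 1.0331021 = 173.996309 KRW/CNY.
(F − S)/S ÷ T = (173.996309 − 179.228)/179.228/(6/12) = -0.058380 → -5.84%.

-5.84%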